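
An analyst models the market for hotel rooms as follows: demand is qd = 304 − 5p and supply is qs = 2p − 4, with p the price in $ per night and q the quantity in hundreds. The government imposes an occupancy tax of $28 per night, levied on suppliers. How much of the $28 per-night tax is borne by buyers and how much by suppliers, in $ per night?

Buyers bear $8 per night; suppliers bear $20 per night.

Before the tax: set 304 − 5p = 2p − 4 → p* = $44, q* = 84.
With the tax collected from suppliers, supply shifts: qs = 2(p − 28) − 4.
New equilibrium: buyers pay $52, suppliers receive $24, q = 44. (Wedge: pb − ps = 28.)
Burden on buyers: $8; on suppliers: $20. (They sum to $28.)
The less price-elastic side of the market bears the larger share of a per-unit tax.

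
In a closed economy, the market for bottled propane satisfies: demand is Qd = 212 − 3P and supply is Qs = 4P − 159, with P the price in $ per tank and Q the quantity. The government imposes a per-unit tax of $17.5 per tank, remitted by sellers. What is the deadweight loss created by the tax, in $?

Deadweight loss = $262.5.

Before the tax: set 212 − 3P = 4P − 159 → P* = $53, Q* = 53.
With the tax collected from sellers, supply shifts: Qs = 4(P − 17.5) − 159.
Solving gives Q = 23 with consumers paying $63 and sellers receiving $45.5 (the $17.5 wedge).
Quantity falls by |ΔQ| = |53 − 23| = 30.
DWL = ½ · t · |ΔQ| = ½ · 17.5 · 30 = $262.5.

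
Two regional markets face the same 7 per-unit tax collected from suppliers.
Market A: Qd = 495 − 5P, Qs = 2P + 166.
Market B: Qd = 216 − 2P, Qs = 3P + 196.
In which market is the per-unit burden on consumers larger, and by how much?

Market B, by 2.2.

Market A: pre-tax P* = 47, Q* = 260; post-tax Q = 250; per-unit burden on consumers = 2.
Market B: pre-tax P* = 4, Q* = 208; post-tax Q = 199.6; per-unit burden on consumers = 4.2.
Difference: 2 vs 4.2 → market B is larger by 2.2.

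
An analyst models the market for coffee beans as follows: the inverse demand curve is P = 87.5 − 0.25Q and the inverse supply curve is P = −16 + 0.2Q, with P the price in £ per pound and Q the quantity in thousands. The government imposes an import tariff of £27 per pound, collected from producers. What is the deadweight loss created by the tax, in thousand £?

Deadweight loss = £810 thousand.

Inverting to Q(P) form: Qd = 350 − 4P; Qs = 5P + 80.
Before the tax: set 350 − 4P = 5P + 80 → P* = £30, Q* = 230.
With the tax collected from producers, supply shifts: Qs = 5(P − 27) + 80.
New equilibrium: buyers pay £45, producers receive £18, Q = 170. (Wedge: Pb − Ps = 27.)
Quantity falls by |ΔQ| = |230 − 170| = 60.
DWL = ½ · t · |ΔQ| = ½ · 27 · 60 = £810.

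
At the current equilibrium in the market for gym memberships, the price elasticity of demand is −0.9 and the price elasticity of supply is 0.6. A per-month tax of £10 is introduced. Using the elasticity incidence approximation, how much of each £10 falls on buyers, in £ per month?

Incidence ratio: buyers' share ≈ εs / (εs + |εd|) = 0.6 / (0.6 + 0.9) = 0.4.
So buyers bear ≈ 0.4 × £10 = £4; suppliers bear £6.

Buyers bear ≈ £4 per month.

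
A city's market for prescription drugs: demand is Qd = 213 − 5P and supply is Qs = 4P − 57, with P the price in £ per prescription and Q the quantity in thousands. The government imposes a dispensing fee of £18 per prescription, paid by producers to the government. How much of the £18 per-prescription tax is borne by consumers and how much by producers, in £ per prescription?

Before the tax: set 213 − 5P = 4P − 57 → P* = £30, Q* = 63.
With the tax collected from producers, supply shifts: Qs = 4(P − 18) − 57.
New equilibrium: consumers pay £38, producers receive £20, Q = 23. (Wedge: Pb − Ps = 18.)
Burden on consumers: £8; on producers: £10. (They sum to £18.)

Consumers bear £8 per prescription; producers bear £10 per prescription.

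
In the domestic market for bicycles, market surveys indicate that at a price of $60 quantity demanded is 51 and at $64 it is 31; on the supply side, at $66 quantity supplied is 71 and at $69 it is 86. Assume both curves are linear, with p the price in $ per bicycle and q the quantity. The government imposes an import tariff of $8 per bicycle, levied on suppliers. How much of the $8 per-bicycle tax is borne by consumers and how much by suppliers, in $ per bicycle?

Consumers bear $4 per bicycle; suppliers bear $4 per bicycle.

Demand slope: (31 − 51)/(64 − 60) = -5, so qd = 351 − 5p.
Supply slope: (86 − 71)/(69 − 66) = 5, so qs = 5p − 259.
Before the tax: set 351 − 5p = 5p − 259 → p* = $61, q* = 46.
With the tax collected from suppliers, supply shifts: qs = 5(p − 8) − 259.
Solving gives q = 26 with consumers paying $65 and suppliers receiving $57 (the $8 wedge).
Burden on consumers: $4; on suppliers: $4. (They sum to $8.)
The less price-elastic side of the market bears the larger share of a per-unit tax.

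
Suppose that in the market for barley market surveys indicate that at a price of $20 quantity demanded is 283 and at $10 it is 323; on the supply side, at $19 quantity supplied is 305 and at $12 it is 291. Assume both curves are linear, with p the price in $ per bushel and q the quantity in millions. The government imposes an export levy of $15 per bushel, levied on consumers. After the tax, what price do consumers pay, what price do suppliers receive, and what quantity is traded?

Consumers pay $21; suppliers receive $6; quantity = 279.

Demand slope: (323 − 283)/(10 − 20) = -4, so qd = 363 − 4p.
Supply slope: (291 − 305)/(12 − 19) = 2, so qs = 2p + 267.
Without the tax, 363 − 4p = 2p + 267 gives 6p = 96, so p* = $16 and q* = 299.
With the tax collected from consumers, demand (in seller-price terms) shifts: qd = 363 − 4(p + 15).
New equilibrium: consumers pay $21, suppliers receive $6, q = 279. (Wedge: pb − ps = 15.)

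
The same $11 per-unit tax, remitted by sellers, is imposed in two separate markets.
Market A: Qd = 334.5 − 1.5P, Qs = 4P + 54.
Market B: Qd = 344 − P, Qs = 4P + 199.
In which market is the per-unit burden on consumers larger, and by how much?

Market B, by $0.8.

Market A: pre-tax P* = $51, Q* = 258; post-tax Q = 246; per-unit burden on consumers = $8.
Market B: pre-tax P* = $29, Q* = 315; post-tax Q = 306.2; per-unit burden on consumers = $8.8.
Difference: $8 vs $8.8 → market B is larger by $0.8.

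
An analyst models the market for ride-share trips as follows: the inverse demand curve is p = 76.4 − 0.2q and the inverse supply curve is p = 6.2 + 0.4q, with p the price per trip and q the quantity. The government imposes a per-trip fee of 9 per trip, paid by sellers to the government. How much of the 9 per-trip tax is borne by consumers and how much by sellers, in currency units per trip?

Inverting to q(p) form: qd = 382 − 5p; qs = 2.5p − 15.5.
Before the tax: set 382 − 5p = 2.5p − 15.5 → p* = 53, q* = 117.
With the tax collected from sellers, supply shifts: qs = 2.5(p − 9) − 15.5.
New equilibrium: consumers pay 56, sellers receive 47, q = 102. (Wedge: pb − ps = 9.)
Burden on consumers: 3; on sellers: 6. (They sum to 9.)

Consumers bear 3 per trip; sellers bear 6 per trip.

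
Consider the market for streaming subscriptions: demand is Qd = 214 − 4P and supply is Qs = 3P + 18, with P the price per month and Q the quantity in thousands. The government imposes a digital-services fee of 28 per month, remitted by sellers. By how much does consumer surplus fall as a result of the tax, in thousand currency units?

Consumer surplus falls by 936 thousand.

Before the tax: set 214 − 4P = 3P + 18 → P* = 28, Q* = 102.
With the tax collected from sellers, supply shifts: Qs = 3(P − 28) + 18.
New equilibrium: buyers pay 40, sellers receive 12, Q = 54. (Wedge: Pb − Ps = 28.)
ΔCS is the trapezoid between Q = 54 and Q = 102 of height 12: ½ · (102 + 54) · 12 = 936.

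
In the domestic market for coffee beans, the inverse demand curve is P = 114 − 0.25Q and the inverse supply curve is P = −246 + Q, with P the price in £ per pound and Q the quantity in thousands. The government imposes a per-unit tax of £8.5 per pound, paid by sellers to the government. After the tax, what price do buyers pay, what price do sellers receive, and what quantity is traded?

Buyers pay £43.7; sellers receive £35.2; quantity = 281.2.

Inverting to Q(P) form: Qd = 456 − 4P; Qs = P + 246.
Without the tax, 456 − 4P = P + 246 gives 5P = 210, so P* = £42 and Q* = 288.
With the tax collected from sellers, supply shifts: Qs = (P − 8.5) + 246.
New equilibrium: buyers pay £43.7, sellers receive £35.2, Q = 281.2. (Wedge: Pb − Ps = 8.5.)
The less price-elastic side of the market bears the larger share of a per-unit tax.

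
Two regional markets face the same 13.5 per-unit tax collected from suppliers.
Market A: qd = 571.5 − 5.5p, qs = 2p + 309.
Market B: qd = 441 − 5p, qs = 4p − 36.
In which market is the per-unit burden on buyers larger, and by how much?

Market B, by 2.4.

Market A: pre-tax p* = 35, q* = 379; post-tax q = 359.2; per-unit burden on buyers = 3.6.
Market B: pre-tax p* = 53, q* = 176; post-tax q = 146; per-unit burden on buyers = 6.
Difference: 3.6 vs 6 → market B is larger by 2.4.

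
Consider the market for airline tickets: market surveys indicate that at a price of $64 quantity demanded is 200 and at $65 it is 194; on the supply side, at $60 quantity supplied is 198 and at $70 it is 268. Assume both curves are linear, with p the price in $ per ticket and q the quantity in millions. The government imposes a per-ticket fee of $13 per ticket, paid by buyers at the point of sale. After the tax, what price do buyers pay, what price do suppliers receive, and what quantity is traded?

Demand slope: (194 − 200)/(65 − 64) = -6, so qd = 584 − 6p.
Supply slope: (268 − 198)/(70 − 60) = 7, so qs = 7p − 222.
Without the tax, 584 − 6p = 7p − 222 gives 13p = 806, so p* = $62 and q* = 212.
With the tax collected from buyers, demand (in seller-price terms) shifts: qd = 584 − 6(p + 13).
New equilibrium: buyers pay $69, suppliers receive $56, q = 170. (Wedge: pb − ps = 13.)

Buyers pay $69; suppliers receive $56; quantity = 170.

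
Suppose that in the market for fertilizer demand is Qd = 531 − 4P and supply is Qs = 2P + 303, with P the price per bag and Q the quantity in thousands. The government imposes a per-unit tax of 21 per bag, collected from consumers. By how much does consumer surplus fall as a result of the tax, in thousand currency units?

Before the tax: set 531 − 4P = 2P + 303 → P* = 38, Q* = 379.
With the tax collected from consumers, demand (in seller-price terms) shifts: Qd = 531 − 4(P + 21).
New equilibrium: consumers pay 45, producers receive 24, Q = 351. (Wedge: Pb − Ps = 21.)
ΔCS is the trapezoid between Q = 351 and Q = 379 of height 7: ½ · (379 + 351) · 7 = 2555.

Consumer surplus falls by 2555 thousand.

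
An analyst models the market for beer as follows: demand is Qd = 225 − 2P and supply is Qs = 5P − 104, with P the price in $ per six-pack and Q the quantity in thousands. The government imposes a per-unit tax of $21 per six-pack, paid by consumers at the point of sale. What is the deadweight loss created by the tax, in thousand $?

Deadweight loss = $315 thousand.

Before the tax: set 225 − 2P = 5P − 104 → P* = $47, Q* = 131.
With the tax collected from consumers, demand (in seller-price terms) shifts: Qd = 225 − 2(P + 21).
New equilibrium: consumers pay $62, sellers receive $41, Q = 101. (Wedge: Pb − Ps = 21.)
Quantity falls by |ΔQ| = |131 − 101| = 30.
DWL = ½ · t · |ΔQ| = ½ · 21 · 30 = $315.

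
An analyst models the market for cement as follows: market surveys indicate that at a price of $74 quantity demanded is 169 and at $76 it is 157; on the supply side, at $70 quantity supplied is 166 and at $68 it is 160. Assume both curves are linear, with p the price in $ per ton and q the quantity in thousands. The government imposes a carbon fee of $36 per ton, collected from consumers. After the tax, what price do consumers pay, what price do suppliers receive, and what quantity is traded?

Consumers pay $85; suppliers receive $49; quantity = 103.

Demand slope: (157 − 169)/(76 − 74) = -6, so qd = 613 − 6p.
Supply slope: (160 − 166)/(68 − 70) = 3, so qs = 3p − 44.
Before the tax: set 613 − 6p = 3p − 44 → p* = $73, q* = 175.
With the tax collected from consumers, demand (in seller-price terms) shifts: qd = 613 − 6(p + 36).
Solving gives q = 103 with consumers paying $85 and suppliers receiving $49 (the $36 wedge).
The less price-elastic side of the market bears the larger share of a per-unit tax.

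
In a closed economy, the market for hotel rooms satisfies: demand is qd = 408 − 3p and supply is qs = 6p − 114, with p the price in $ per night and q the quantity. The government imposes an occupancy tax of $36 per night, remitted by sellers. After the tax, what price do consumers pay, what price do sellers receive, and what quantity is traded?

Consumers pay $82; sellers receive $46; quantity = 162.

Without the tax, 408 − 3p = 6p − 114 gives 9p = 522, so p* = $58 and q* = 234.
With the tax collected from sellers, supply shifts: qs = 6(p − 36) − 114.
Solving gives q = 162 with consumers paying $82 and sellers receiving $46 (the $36 wedge).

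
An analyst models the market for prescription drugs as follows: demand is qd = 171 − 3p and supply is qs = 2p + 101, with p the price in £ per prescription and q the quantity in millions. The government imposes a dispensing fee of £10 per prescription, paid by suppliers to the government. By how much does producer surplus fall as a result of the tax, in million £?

Without the tax, 171 − 3p = 2p + 101 gives 5p = 70, so p* = £14 and q* = 129.
With the tax collected from suppliers, supply shifts: qs = 2(p − 10) + 101.
Solving gives q = 117 with consumers paying £18 and suppliers receiving £8 (the £10 wedge).
ΔPS is the trapezoid between Q = 117 and Q = 129 of height £6: ½ · (129 + 117) · 6 = £738.

Producer surplus falls by £738 million.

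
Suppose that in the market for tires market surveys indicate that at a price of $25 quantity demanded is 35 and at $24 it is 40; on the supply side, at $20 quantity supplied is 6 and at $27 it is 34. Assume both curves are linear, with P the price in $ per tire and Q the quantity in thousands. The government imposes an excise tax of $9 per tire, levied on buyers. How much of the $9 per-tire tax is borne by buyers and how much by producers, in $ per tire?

Buyers bear $4 per tire; producers bear $5 per tire.

Demand slope: (40 − 35)/(24 − 25) = -5, so Qd = 160 − 5P.
Supply slope: (34 − 6)/(27 − 20) = 4, so Qs = 4P − 74.
Without the tax, 160 − 5P = 4P − 74 gives 9P = 234, so P* = $26 and Q* = 30.
With the tax collected from buyers, demand (in seller-price terms) shifts: Qd = 160 − 5(P + 9).
New equilibrium: buyers pay $30, producers receive $21, Q = 10. (Wedge: Pb − Ps = 9.)
Burden on buyers: $4; on producers: $5. (They sum to $9.)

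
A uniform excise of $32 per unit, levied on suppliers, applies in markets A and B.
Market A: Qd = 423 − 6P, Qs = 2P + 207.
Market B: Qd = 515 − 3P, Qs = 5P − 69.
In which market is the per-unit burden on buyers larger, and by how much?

Market B, by $12.

Market A: pre-tax P* = $27, Q* = 261; post-tax Q = 213; per-unit burden on buyers = $8.
Market B: pre-tax P* = $73, Q* = 296; post-tax Q = 236; per-unit burden on buyers = $20.
Difference: $8 vs $20 → market B is larger by $12.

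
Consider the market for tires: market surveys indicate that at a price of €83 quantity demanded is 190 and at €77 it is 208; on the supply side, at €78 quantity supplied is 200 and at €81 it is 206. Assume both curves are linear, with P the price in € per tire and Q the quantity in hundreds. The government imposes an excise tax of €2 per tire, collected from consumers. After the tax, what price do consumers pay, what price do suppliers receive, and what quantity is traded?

Demand slope: (208 − 190)/(77 − 83) = -3, so Qd = 439 − 3P.
Supply slope: (206 − 200)/(81 − 78) = 2, so Qs = 2P + 44.
Before the tax: set 439 − 3P = 2P + 44 → P* = €79, Q* = 202.
With the tax collected from consumers, demand (in seller-price terms) shifts: Qd = 439 − 3(P + 2).
Solving gives Q = 199.6 with consumers paying €79.8 and suppliers receiving €77.8 (the €2 wedge).
The less price-elastic side of the market bears the larger share of a per-unit tax.

Consumers pay €79.8; suppliers receive €77.8; quantity = 199.6.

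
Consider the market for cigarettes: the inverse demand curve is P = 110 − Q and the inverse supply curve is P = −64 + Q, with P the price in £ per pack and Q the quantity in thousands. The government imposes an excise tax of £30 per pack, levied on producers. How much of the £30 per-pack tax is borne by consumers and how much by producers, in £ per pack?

Consumers bear £15 per pack; producers bear £15 per pack.

Rewrite in direct form: Qd = 110 − P and Qs = P + 64.
Without the tax, 110 − P = P + 64 gives 2P = 46, so P* = £23 and Q* = 87.
With the tax collected from producers, supply shifts: Qs = (P − 30) + 64.
New equilibrium: consumers pay £38, producers receive £8, Q = 72. (Wedge: Pb − Ps = 30.)
Burden on consumers: £15; on producers: £15. (They sum to £30.)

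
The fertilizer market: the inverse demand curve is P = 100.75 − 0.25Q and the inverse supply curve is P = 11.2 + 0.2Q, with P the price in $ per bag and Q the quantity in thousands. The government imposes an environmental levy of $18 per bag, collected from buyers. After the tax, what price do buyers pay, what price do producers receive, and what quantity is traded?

Buyers pay $61; producers receive $43; quantity = 159.

Rewrite in direct form: Qd = 403 − 4P and Qs = 5P − 56.
Before the tax: set 403 − 4P = 5P − 56 → P* = $51, Q* = 199.
With the tax collected from buyers, demand (in seller-price terms) shifts: Qd = 403 − 4(P + 18).
New equilibrium: buyers pay $61, producers receive $43, Q = 159. (Wedge: Pb − Ps = 18.)
The less price-elastic side of the market bears the larger share of a per-unit tax.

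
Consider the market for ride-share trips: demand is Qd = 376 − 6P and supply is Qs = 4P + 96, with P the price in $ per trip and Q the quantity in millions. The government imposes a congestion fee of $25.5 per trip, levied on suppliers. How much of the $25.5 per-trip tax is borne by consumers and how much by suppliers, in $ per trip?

Consumers bear $10.2 per trip; suppliers bear $15.3 per trip.

Before the tax: set 376 − 6P = 4P + 96 → P* = $28, Q* = 208.
With the tax collected from suppliers, supply shifts: Qs = 4(P − 25.5) + 96.
Solving gives Q = 146.8 with consumers paying $38.2 and suppliers receiving $12.7 (the $25.5 wedge).
Burden on consumers: $10.2; on suppliers: $15.3. (They sum to $25.5.)
The less price-elastic side of the market bears the larger share of a per-unit tax.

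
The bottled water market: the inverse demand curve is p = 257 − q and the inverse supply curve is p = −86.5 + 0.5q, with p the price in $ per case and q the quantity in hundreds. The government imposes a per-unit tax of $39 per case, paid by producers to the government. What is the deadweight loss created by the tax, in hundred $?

Inverting to q(p) form: qd = 257 − p; qs = 2p + 173.
Without the tax, 257 − p = 2p + 173 gives 3p = 84, so p* = $28 and q* = 229.
With the tax collected from producers, supply shifts: qs = 2(p − 39) + 173.
New equilibrium: buyers pay $54, producers receive $15, q = 203. (Wedge: pb − ps = 39.)
Quantity falls by |ΔQ| = |229 − 203| = 26.
DWL = ½ · t · |ΔQ| = ½ · 39 · 26 = $507.

Deadweight loss = $507 hundred.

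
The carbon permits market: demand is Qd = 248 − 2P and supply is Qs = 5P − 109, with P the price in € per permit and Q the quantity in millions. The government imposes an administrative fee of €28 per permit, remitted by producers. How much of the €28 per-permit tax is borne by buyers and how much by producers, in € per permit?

Without the tax, 248 − 2P = 5P − 109 gives 7P = 357, so P* = €51 and Q* = 146.
With the tax collected from producers, supply shifts: Qs = 5(P − 28) − 109.
New equilibrium: buyers pay €71, producers receive €43, Q = 106. (Wedge: Pb − Ps = 28.)
Burden on buyers: €20; on producers: €8. (They sum to €28.)

Buyers bear €20 per permit; producers bear €8 per permit.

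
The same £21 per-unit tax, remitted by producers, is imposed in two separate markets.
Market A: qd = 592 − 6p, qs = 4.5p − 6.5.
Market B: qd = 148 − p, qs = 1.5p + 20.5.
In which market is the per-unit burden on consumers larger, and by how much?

Market B, by £3.6.

Market A: pre-tax p* = £57, q* = 250; post-tax q = 196; per-unit burden on consumers = £9.
Market B: pre-tax p* = £51, q* = 97; post-tax q = 84.4; per-unit burden on consumers = £12.6.
Difference: £9 vs £12.6 → market B is larger by £3.6.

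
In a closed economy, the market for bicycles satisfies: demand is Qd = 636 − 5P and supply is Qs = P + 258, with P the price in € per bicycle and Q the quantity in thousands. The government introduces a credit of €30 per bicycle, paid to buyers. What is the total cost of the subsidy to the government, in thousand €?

Government outlay = €10380 thousand.

Without the subsidy, 636 − 5P = P + 258 gives 6P = 378, so P* = €63 and Q* = 321.
With a per-unit subsidy paid to buyers, each effectively pays P − 30, so demand becomes Qd = 636 − 5(P − 30).
New equilibrium: buyers pay €58, producers receive €88, Q = 346. (Wedge: Pb − Ps = −30.)
Outlay = t · Q = 30 · 346 = €10380.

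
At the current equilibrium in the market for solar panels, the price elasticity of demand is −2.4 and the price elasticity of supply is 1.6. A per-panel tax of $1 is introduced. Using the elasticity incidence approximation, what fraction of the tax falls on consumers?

Consumers' share ≈ 0.4.

Incidence ratio: consumers' share ≈ εs / (εs + |εd|) = 1.6 / (1.6 + 2.4) = 0.4.
Supply is the less elastic side, so consumers bear the smaller share.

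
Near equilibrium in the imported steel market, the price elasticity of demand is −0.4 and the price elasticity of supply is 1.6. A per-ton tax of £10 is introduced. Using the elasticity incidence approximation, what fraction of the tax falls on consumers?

Incidence ratio: consumers' share ≈ εs / (εs + |εd|) = 1.6 / (1.6 + 0.4) = 0.8.
Supply is the more elastic side, so consumers bear the larger share.

Consumers' share ≈ 0.8.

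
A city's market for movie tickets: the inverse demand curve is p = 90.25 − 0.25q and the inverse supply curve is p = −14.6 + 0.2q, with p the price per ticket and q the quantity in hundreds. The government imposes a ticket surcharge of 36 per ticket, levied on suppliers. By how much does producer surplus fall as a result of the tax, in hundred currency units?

Inverting to q(p) form: qd = 361 − 4p; qs = 5p + 73.
Before the tax: set 361 − 4p = 5p + 73 → p* = 32, q* = 233.
With the tax collected from suppliers, supply shifts: qs = 5(p − 36) + 73.
New equilibrium: buyers pay 52, suppliers receive 16, q = 153. (Wedge: pb − ps = 36.)
ΔPS is the trapezoid between Q = 153 and Q = 233 of height 16: ½ · (233 + 153) · 16 = 3088.

Producer surplus falls by 3088 hundred.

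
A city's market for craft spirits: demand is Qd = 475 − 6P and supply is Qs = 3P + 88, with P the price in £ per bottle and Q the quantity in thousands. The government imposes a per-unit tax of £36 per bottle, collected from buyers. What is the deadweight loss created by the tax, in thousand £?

Deadweight loss = £1296 thousand.

Without the tax, 475 − 6P = 3P + 88 gives 9P = 387, so P* = £43 and Q* = 217.
With the tax collected from buyers, demand (in seller-price terms) shifts: Qd = 475 − 6(P + 36).
New equilibrium: buyers pay £55, producers receive £19, Q = 145. (Wedge: Pb − Ps = 36.)
Quantity falls by |ΔQ| = |217 − 145| = 72.
DWL = ½ · t · |ΔQ| = ½ · 36 · 72 = £1296.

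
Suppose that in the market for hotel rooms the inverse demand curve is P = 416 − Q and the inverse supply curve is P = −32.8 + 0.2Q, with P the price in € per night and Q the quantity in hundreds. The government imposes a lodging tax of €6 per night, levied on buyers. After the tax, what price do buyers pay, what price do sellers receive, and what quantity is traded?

Buyers pay €47; sellers receive €41; quantity = 369.

Rewrite in direct form: Qd = 416 − P and Qs = 5P + 164.
Before the tax: set 416 − P = 5P + 164 → P* = €42, Q* = 374.
With the tax collected from buyers, demand (in seller-price terms) shifts: Qd = 416 − (P + 6).
New equilibrium: buyers pay €47, sellers receive €41, Q = 369. (Wedge: Pb − Ps = 6.)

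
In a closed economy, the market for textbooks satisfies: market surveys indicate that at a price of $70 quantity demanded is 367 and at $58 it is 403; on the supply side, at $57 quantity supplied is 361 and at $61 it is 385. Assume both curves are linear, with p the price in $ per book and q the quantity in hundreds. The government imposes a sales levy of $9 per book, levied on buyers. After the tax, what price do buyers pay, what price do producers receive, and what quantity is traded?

Buyers pay $68; producers receive $59; quantity = 373.

Demand slope: (403 − 367)/(58 − 70) = -3, so qd = 577 − 3p.
Supply slope: (385 − 361)/(61 − 57) = 6, so qs = 6p + 19.
Before the tax: set 577 − 3p = 6p + 19 → p* = $62, q* = 391.
With the tax collected from buyers, demand (in seller-price terms) shifts: qd = 577 − 3(p + 9).
New equilibrium: buyers pay $68, producers receive $59, q = 373. (Wedge: pb − ps = 9.)
The less price-elastic side of the market bears the larger share of a per-unit tax.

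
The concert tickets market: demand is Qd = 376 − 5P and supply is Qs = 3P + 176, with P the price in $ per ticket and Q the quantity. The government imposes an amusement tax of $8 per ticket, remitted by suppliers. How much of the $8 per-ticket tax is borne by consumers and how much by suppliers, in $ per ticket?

Consumers bear $3 per ticket; suppliers bear $5 per ticket.

Without the tax, 376 − 5P = 3P + 176 gives 8P = 200, so P* = $25 and Q* = 251.
With the tax collected from suppliers, supply shifts: Qs = 3(P − 8) + 176.
Solving gives Q = 236 with consumers paying $28 and suppliers receiving $20 (the $8 wedge).
Burden on consumers: $3; on suppliers: $5. (They sum to $8.)
The less price-elastic side of the market bears the larger share of a per-unit tax.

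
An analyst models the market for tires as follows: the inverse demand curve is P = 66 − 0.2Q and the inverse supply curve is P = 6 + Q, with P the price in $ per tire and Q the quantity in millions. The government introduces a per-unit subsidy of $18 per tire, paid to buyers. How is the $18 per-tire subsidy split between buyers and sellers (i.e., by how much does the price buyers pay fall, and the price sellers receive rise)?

Inverting to Q(P) form: Qd = 330 − 5P; Qs = P − 6.
Without the subsidy, 330 − 5P = P − 6 gives 6P = 336, so P* = $56 and Q* = 50.
With a per-unit subsidy paid to buyers, each effectively pays P − 18, so demand becomes Qd = 330 − 5(P − 18).
Solving gives Q = 65 with buyers paying $53 and sellers receiving $71 (the $18 wedge).
Gain to buyers: $3; to sellers: $15. (They sum to $18.)

Buyers gain $3 per tire; sellers gain $15 per tire.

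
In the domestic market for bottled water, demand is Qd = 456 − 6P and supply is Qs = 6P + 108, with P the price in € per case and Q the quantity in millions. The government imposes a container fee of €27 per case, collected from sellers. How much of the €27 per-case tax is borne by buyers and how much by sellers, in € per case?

Buyers bear €13.5 per case; sellers bear €13.5 per case.

Without the tax, 456 − 6P = 6P + 108 gives 12P = 348, so P* = €29 and Q* = 282.
With the tax collected from sellers, supply shifts: Qs = 6(P − 27) + 108.
Solving gives Q = 201 with buyers paying €42.5 and sellers receiving €15.5 (the €27 wedge).
Burden on buyers: €13.5; on sellers: €13.5. (They sum to €27.)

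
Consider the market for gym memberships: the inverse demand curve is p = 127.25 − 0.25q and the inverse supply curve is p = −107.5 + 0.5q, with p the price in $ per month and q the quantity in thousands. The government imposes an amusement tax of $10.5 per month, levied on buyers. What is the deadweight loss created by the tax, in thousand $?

Rewrite in direct form: qd = 509 − 4p and qs = 2p + 215.
Without the tax, 509 − 4p = 2p + 215 gives 6p = 294, so p* = $49 and q* = 313.
With the tax collected from buyers, demand (in seller-price terms) shifts: qd = 509 − 4(p + 10.5).
New equilibrium: buyers pay $52.5, producers receive $42, q = 299. (Wedge: pb − ps = 10.5.)
Quantity falls by |ΔQ| = |313 − 299| = 14.
DWL = ½ · t · |ΔQ| = ½ · 10.5 · 14 = $73.5.

Deadweight loss = $73.5 thousand.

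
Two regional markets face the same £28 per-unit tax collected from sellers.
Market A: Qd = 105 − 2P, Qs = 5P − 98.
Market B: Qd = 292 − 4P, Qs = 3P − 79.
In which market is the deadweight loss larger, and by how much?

Market A: pre-tax P* = £29, Q* = 47; post-tax Q = 7; deadweight loss = £560.
Market B: pre-tax P* = £53, Q* = 80; post-tax Q = 32; deadweight loss = £672.
Difference: £560 vs £672 → market B is larger by £112.

Market B, by £112.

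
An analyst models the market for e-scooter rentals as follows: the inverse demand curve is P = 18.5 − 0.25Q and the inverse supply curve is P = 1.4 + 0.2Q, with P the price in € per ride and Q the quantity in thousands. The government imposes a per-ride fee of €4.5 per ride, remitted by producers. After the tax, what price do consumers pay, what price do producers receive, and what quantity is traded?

Rewrite in direct form: Qd = 74 − 4P and Qs = 5P − 7.
Before the tax: set 74 − 4P = 5P − 7 → P* = €9, Q* = 38.
With the tax collected from producers, supply shifts: Qs = 5(P − 4.5) − 7.
New equilibrium: consumers pay €11.5, producers receive €7, Q = 28. (Wedge: Pb − Ps = 4.5.)

Consumers pay €11.5; producers receive €7; quantity = 28.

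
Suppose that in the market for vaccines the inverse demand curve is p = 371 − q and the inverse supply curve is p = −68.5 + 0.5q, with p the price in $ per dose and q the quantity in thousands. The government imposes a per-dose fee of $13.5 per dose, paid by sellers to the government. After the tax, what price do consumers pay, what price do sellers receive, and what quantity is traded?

Inverting to q(p) form: qd = 371 − p; qs = 2p + 137.
Before the tax: set 371 − p = 2p + 137 → p* = $78, q* = 293.
With the tax collected from sellers, supply shifts: qs = 2(p − 13.5) + 137.
Solving gives q = 284 with consumers paying $87 and sellers receiving $73.5 (the $13.5 wedge).
The less price-elastic side of the market bears the larger share of a per-unit tax.

Consumers pay $87; sellers receive $73.5; quantity = 284.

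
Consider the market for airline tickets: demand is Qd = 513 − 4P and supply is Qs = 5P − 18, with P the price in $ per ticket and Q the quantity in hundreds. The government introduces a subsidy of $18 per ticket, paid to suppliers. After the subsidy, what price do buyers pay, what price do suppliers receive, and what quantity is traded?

Buyers pay $49; suppliers receive $67; quantity = 317.

Before the subsidy: set 513 − 4P = 5P − 18 → P* = $59, Q* = 277.
With a per-unit subsidy paid to suppliers, each receives P + 18 per unit sold, so supply becomes Qs = 5(P + 18) − 18.
New equilibrium: buyers pay $49, suppliers receive $67, Q = 317. (Wedge: Pb − Ps = −18.)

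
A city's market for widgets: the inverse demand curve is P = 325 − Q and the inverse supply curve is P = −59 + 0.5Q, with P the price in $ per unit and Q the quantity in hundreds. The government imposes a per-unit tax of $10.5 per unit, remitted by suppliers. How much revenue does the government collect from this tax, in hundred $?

Tax revenue = $2614.5 hundred.

Inverting to Q(P) form: Qd = 325 − P; Qs = 2P + 118.
Without the tax, 325 − P = 2P + 118 gives 3P = 207, so P* = $69 and Q* = 256.
With the tax collected from suppliers, supply shifts: Qs = 2(P − 10.5) + 118.
Solving gives Q = 249 with consumers paying $76 and suppliers receiving $65.5 (the $10.5 wedge).
Revenue = t · Q = 10.5 · 249 = $2614.5.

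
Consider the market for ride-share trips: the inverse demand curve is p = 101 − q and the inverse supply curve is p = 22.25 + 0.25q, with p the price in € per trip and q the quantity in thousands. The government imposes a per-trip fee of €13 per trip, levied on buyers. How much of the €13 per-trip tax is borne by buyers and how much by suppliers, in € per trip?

Buyers bear €10.4 per trip; suppliers bear €2.6 per trip.

Rewrite in direct form: qd = 101 − p and qs = 4p − 89.
Before the tax: set 101 − p = 4p − 89 → p* = €38, q* = 63.
With the tax collected from buyers, demand (in seller-price terms) shifts: qd = 101 − (p + 13).
Solving gives q = 52.6 with buyers paying €48.4 and suppliers receiving €35.4 (the €13 wedge).
Burden on buyers: €10.4; on suppliers: €2.6. (They sum to €13.)
The less price-elastic side of the market bears the larger share of a per-unit tax.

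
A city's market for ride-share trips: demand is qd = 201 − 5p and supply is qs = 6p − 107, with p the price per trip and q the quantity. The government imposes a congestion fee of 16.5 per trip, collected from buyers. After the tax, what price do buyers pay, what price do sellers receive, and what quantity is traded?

Before the tax: set 201 − 5p = 6p − 107 → p* = 28, q* = 61.
With the tax collected from buyers, demand (in seller-price terms) shifts: qd = 201 − 5(p + 16.5).
New equilibrium: buyers pay 37, sellers receive 20.5, q = 16. (Wedge: pb − ps = 16.5.)

Buyers pay 37; sellers receive 20.5; quantity = 16.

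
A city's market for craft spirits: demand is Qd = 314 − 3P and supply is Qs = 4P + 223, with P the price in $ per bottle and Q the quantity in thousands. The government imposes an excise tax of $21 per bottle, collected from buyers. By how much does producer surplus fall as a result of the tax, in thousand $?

Producer surplus falls by $2313 thousand.

Before the tax: set 314 − 3P = 4P + 223 → P* = $13, Q* = 275.
With the tax collected from buyers, demand (in seller-price terms) shifts: Qd = 314 − 3(P + 21).
Solving gives Q = 239 with buyers paying $25 and suppliers receiving $4 (the $21 wedge).
ΔPS is the trapezoid between Q = 239 and Q = 275 of height $9: ½ · (275 + 239) · 9 = $2313.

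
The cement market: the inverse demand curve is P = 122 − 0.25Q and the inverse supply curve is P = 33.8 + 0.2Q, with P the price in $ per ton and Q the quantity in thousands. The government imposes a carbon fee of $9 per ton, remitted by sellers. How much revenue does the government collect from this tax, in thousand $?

Inverting to Q(P) form: Qd = 488 − 4P; Qs = 5P − 169.
Before the tax: set 488 − 4P = 5P − 169 → P* = $73, Q* = 196.
With the tax collected from sellers, supply shifts: Qs = 5(P − 9) − 169.
New equilibrium: buyers pay $78, sellers receive $69, Q = 176. (Wedge: Pb − Ps = 9.)
Revenue = t · Q = 9 · 176 = $1584.

Tax revenue = $1584 thousand.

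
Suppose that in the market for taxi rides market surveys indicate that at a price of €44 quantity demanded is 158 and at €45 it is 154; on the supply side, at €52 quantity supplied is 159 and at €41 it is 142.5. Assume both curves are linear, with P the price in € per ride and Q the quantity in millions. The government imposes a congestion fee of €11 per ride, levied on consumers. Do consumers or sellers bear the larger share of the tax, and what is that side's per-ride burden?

Demand slope: (154 − 158)/(45 − 44) = -4, so Qd = 334 − 4P.
Supply slope: (142.5 − 159)/(41 − 52) = 1.5, so Qs = 1.5P + 81.
Before the tax: set 334 − 4P = 1.5P + 81 → P* = €46, Q* = 150.
With the tax collected from consumers, demand (in seller-price terms) shifts: Qd = 334 − 4(P + 11).
Solving gives Q = 138 with consumers paying €49 and sellers receiving €38 (the €11 wedge).
Per-ride burden: consumers €3, sellers €8.
Sellers take the larger share because supply is less price-elastic here (demand slope 4 vs supply slope 1.5).

Sellers bear the larger share: €8 per ride.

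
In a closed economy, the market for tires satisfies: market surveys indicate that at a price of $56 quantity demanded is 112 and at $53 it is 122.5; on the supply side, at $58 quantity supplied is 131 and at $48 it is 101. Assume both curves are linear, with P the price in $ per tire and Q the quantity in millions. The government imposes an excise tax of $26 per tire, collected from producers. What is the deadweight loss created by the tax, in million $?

Deadweight loss = $546 million.

Demand slope: (122.5 − 112)/(53 − 56) = -3.5, so Qd = 308 − 3.5P.
Supply slope: (101 − 131)/(48 − 58) = 3, so Qs = 3P − 43.
Before the tax: set 308 − 3.5P = 3P − 43 → P* = $54, Q* = 119.
With the tax collected from producers, supply shifts: Qs = 3(P − 26) − 43.
Solving gives Q = 77 with buyers paying $66 and producers receiving $40 (the $26 wedge).
Quantity falls by |ΔQ| = |119 − 77| = 42.
DWL = ½ · t · |ΔQ| = ½ · 26 · 42 = $546.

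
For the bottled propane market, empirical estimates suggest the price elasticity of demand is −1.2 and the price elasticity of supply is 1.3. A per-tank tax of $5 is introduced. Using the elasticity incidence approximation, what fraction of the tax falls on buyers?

Buyers' share ≈ 0.52.

Incidence ratio: buyers' share ≈ εs / (εs + |εd|) = 1.3 / (1.3 + 1.2) = 0.52.
Supply is the more elastic side, so buyers bear the larger share.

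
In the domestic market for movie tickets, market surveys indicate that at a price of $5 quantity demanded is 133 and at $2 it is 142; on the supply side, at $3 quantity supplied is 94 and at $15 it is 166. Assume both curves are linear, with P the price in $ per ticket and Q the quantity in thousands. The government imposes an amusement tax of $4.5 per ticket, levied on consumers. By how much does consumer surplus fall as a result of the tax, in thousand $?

Consumer surplus falls by $358.5 thousand.

Demand slope: (142 − 133)/(2 − 5) = -3, so Qd = 148 − 3P.
Supply slope: (166 − 94)/(15 − 3) = 6, so Qs = 6P + 76.
Without the tax, 148 − 3P = 6P + 76 gives 9P = 72, so P* = $8 and Q* = 124.
With the tax collected from consumers, demand (in seller-price terms) shifts: Qd = 148 − 3(P + 4.5).
Solving gives Q = 115 with consumers paying $11 and suppliers receiving $6.5 (the $4.5 wedge).
ΔCS is the trapezoid between Q = 115 and Q = 124 of height $3: ½ · (124 + 115) · 3 = $358.5.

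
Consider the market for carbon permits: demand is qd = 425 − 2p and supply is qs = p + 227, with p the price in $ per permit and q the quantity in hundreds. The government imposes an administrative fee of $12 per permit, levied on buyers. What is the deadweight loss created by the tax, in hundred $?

Before the tax: set 425 − 2p = p + 227 → p* = $66, q* = 293.
With the tax collected from buyers, demand (in seller-price terms) shifts: qd = 425 − 2(p + 12).
Solving gives q = 285 with buyers paying $70 and producers receiving $58 (the $12 wedge).
Quantity falls by |ΔQ| = |293 − 285| = 8.
DWL = ½ · t · |ΔQ| = ½ · 12 · 8 = $48.

Deadweight loss = $48 hundred.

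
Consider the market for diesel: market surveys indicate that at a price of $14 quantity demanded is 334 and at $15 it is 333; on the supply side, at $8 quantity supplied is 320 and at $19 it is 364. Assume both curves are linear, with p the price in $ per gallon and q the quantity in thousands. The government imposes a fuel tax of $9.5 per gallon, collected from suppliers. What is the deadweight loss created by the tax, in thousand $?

Demand slope: (333 − 334)/(15 − 14) = -1, so qd = 348 − p.
Supply slope: (364 − 320)/(19 − 8) = 4, so qs = 4p + 288.
Before the tax: set 348 − p = 4p + 288 → p* = $12, q* = 336.
With the tax collected from suppliers, supply shifts: qs = 4(p − 9.5) + 288.
Solving gives q = 328.4 with consumers paying $19.6 and suppliers receiving $10.1 (the $9.5 wedge).
Quantity falls by |ΔQ| = |336 − 328.4| = 7.6.
DWL = ½ · t · |ΔQ| = ½ · 9.5 · 7.6 = $36.1.

Deadweight loss = $36.1 thousand.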